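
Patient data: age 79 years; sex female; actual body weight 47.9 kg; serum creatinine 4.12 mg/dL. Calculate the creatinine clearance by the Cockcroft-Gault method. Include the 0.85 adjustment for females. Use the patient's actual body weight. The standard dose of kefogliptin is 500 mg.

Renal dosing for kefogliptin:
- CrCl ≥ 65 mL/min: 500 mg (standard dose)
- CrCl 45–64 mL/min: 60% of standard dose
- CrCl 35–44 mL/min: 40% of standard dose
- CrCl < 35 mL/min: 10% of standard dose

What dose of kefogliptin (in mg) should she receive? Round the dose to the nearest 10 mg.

CrCl = (140 − 79) × 47.9 / (72 × 4.12) × 0.85 = 2921.9 / 296.64 × 0.85 ≈ 8.4 mL/min
CrCl ≈ 8 mL/min → bracket < 35 mL/min.
10% of 500 mg = 50 mg

50 mg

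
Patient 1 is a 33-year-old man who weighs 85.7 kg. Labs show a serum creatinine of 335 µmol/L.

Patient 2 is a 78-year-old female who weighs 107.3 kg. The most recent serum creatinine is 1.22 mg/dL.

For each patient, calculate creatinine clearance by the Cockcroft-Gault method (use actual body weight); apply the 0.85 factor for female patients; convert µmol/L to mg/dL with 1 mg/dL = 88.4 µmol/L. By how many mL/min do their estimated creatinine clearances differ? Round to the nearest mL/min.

Patient 1: SCr = 335 / 88.4 = 3.79 mg/dL
Patient 1: CrCl = (140 − 33) × 85.7 / (72 × 3.79) = 9169.9 / 272.88 ≈ 33.6 mL/min
Patient 2: CrCl = (140 − 78) × 107.3 / (72 × 1.22) × 0.85 = 6652.6 / 87.84 × 0.85 ≈ 64.4 mL/min
|33.6 − 64.4| = 30.8 mL/min

31 mL/min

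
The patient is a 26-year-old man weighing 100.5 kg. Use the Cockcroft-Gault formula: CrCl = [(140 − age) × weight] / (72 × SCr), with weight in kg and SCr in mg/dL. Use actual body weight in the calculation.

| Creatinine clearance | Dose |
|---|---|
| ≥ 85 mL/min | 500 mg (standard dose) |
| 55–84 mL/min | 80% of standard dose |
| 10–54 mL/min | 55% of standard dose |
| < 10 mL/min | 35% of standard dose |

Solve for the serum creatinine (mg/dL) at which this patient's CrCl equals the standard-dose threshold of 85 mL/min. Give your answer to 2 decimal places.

1.87 mg/dL

Standard dose requires CrCl ≥ 85 mL/min.
Set (140 − 26) × 100.5 / (72 × SCr) = 85
SCr = (140 − 26) × 100.5 / (72 × 85) = 1.872 mg/dL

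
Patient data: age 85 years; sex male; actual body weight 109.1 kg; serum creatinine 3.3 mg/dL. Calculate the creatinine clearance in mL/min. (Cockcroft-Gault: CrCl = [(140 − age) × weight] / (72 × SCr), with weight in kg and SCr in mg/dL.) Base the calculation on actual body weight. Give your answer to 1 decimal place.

25.3 mL/min

CrCl = (140 − 85) × 109.1 / (72 × 3.3) = 6000.5 / 237.60 ≈ 25.3 mL/min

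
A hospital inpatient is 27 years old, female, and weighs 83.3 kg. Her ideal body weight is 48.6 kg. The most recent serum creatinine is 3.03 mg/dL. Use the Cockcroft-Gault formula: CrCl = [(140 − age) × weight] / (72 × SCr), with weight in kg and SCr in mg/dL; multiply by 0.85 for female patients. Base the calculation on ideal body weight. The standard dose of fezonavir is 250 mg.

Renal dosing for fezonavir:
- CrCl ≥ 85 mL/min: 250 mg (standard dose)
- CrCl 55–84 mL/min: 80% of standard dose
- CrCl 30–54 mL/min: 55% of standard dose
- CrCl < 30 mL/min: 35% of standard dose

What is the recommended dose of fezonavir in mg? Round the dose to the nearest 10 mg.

CrCl = (140 − 27) × 48.6 / (72 × 3.03) × 0.85 = 5491.8 / 218.16 × 0.85 ≈ 21.4 mL/min
CrCl ≈ 21 mL/min → bracket < 30 mL/min.
35% of 250 mg = 87.5 mg → 90 mg

90 mg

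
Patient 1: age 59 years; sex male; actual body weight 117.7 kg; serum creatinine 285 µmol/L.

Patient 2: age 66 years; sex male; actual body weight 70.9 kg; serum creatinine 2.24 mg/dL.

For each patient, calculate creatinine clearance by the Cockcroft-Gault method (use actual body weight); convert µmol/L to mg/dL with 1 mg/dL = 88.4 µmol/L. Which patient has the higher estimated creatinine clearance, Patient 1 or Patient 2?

Patient 1

Patient 1: SCr = 285 / 88.4 = 3.224 mg/dL
Patient 1: CrCl = (140 − 59) × 117.7 / (72 × 3.224) = 9533.7 / 232.13 ≈ 41.1 mL/min
Patient 2: CrCl = (140 − 66) × 70.9 / (72 × 2.24) = 5246.6 / 161.28 ≈ 32.5 mL/min
41.1 vs 32.5 mL/min → Patient 1 is higher.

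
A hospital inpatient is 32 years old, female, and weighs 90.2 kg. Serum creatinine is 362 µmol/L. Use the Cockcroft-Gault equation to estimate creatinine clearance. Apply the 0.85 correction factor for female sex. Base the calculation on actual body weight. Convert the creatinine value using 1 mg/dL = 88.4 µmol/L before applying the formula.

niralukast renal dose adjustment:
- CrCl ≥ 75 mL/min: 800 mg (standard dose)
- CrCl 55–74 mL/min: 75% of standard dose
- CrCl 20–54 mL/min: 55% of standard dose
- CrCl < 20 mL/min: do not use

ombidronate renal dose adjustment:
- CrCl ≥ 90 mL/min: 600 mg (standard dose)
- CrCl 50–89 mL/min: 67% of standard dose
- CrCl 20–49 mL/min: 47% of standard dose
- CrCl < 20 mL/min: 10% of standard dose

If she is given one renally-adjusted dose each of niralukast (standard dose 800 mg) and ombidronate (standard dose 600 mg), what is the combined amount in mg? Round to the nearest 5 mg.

720 mg

SCr = 362 / 88.4 = 4.095 mg/dL
CrCl = (140 − 32) × 90.2 / (72 × 4.095) × 0.85 = 9741.6 / 294.84 × 0.85 ≈ 28.1 mL/min
CrCl ≈ 28 mL/min.
niralukast: 20–54 mL/min → 55% of 800 mg = 440 mg.
ombidronate: 20–49 mL/min → 47% of 600 mg = 282 mg.
Total = 440 + 282 = 722 mg.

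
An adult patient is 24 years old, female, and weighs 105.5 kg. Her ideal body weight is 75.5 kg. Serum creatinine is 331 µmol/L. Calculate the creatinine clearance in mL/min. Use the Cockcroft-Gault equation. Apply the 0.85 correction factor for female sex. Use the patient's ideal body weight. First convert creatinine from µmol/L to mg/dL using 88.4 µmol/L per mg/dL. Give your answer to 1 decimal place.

SCr = 331 / 88.4 = 3.744 mg/dL
CrCl = (140 − 24) × 75.5 / (72 × 3.744) × 0.85 = 8758.0 / 269.57 × 0.85 ≈ 27.6 mL/min

27.6 mL/min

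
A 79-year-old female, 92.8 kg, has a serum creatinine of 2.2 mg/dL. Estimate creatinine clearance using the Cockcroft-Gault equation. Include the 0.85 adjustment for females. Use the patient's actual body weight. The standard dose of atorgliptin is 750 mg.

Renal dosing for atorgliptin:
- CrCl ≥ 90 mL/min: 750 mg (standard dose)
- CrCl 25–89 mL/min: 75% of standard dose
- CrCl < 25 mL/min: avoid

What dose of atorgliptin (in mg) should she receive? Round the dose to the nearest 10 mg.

CrCl = (140 − 79) × 92.8 / (72 × 2.2) × 0.85 = 5660.8 / 158.40 × 0.85 ≈ 30.4 mL/min
CrCl ≈ 30 mL/min → bracket 25–89 mL/min.
75% of 750 mg = 562.5 mg → 560 mg

560 mg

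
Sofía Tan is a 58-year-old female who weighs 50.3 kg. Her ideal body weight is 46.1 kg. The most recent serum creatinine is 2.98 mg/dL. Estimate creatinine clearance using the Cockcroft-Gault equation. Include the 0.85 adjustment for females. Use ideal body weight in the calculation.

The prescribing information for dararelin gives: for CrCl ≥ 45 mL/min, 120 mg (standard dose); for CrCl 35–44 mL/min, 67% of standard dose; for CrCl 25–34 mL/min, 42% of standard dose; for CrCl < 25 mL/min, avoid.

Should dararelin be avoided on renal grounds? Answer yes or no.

yes

CrCl = (140 − 58) × 46.1 / (72 × 2.98) × 0.85 = 3780.2 / 214.56 × 0.85 ≈ 15.0 mL/min
CrCl ≈ 15 mL/min, which is < 25 mL/min.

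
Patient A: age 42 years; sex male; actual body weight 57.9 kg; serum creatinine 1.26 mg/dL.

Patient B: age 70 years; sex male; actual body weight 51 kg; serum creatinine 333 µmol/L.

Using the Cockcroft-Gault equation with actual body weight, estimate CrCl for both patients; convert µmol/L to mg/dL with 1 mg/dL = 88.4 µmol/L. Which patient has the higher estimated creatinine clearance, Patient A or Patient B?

Patient A: CrCl = (140 − 42) × 57.9 / (72 × 1.26) = 5674.2 / 90.72 ≈ 62.5 mL/min
Patient B: SCr = 333 / 88.4 = 3.767 mg/dL
Patient B: CrCl = (140 − 70) × 51 / (72 × 3.767) = 3570.0 / 271.22 ≈ 13.2 mL/min
62.5 vs 13.2 mL/min → Patient A is higher.

Patient A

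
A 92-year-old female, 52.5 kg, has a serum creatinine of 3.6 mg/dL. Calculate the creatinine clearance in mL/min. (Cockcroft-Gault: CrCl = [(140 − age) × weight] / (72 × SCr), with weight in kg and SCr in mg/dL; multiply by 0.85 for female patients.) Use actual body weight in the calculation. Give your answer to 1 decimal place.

8.3 mL/min

CrCl = (140 − 92) × 52.5 / (72 × 3.6) × 0.85 = 2520.0 / 259.20 × 0.85 ≈ 8.3 mL/min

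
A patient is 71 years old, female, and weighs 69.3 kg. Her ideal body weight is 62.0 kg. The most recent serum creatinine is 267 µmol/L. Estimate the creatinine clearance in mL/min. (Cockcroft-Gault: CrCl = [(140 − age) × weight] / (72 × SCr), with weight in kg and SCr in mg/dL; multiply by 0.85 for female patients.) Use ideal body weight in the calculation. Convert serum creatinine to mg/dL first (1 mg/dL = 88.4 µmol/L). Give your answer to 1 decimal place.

SCr = 267 / 88.4 = 3.02 mg/dL
CrCl = (140 − 71) × 62 / (72 × 3.02) × 0.85 = 4278.0 / 217.44 × 0.85 ≈ 16.7 mL/min

16.7 mL/min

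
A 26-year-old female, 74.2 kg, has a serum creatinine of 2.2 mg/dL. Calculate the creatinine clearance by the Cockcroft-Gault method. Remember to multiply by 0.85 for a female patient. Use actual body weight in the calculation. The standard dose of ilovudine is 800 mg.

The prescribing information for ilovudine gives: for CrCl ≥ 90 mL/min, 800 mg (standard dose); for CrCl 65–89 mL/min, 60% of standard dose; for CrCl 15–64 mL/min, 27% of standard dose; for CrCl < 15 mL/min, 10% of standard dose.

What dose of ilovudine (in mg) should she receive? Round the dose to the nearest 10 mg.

CrCl = (140 − 26) × 74.2 / (72 × 2.2) × 0.85 = 8458.8 / 158.40 × 0.85 ≈ 45.4 mL/min
CrCl ≈ 45 mL/min → bracket 15–64 mL/min.
27% of 800 mg = 216 mg → 220 mg

220 mg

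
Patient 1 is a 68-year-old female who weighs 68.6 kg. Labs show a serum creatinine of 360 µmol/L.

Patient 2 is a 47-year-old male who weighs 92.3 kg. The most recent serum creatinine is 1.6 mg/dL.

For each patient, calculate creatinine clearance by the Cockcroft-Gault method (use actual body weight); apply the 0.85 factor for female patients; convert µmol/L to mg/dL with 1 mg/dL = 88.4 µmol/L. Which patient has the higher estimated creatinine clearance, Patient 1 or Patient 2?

Patient 1: SCr = 360 / 88.4 = 4.072 mg/dL
Patient 1: CrCl = (140 − 68) × 68.6 / (72 × 4.072) × 0.85 = 4939.2 / 293.18 × 0.85 ≈ 14.3 mL/min
Patient 2: CrCl = (140 − 47) × 92.3 / (72 × 1.6) = 8583.9 / 115.20 ≈ 74.5 mL/min
14.3 vs 74.5 mL/min → Patient 2 is higher.

Patient 2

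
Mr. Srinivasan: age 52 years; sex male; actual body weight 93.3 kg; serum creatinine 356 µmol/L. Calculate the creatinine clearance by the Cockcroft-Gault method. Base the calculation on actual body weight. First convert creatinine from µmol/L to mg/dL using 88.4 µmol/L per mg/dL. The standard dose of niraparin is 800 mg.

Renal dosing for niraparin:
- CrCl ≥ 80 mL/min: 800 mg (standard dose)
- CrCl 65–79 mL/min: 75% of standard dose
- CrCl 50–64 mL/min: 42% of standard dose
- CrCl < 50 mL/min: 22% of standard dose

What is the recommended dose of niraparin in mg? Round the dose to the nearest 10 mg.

SCr = 356 / 88.4 = 4.027 mg/dL
CrCl = (140 − 52) × 93.3 / (72 × 4.027) = 8210.4 / 289.94 ≈ 28.3 mL/min
CrCl ≈ 28 mL/min → bracket < 50 mL/min.
22% of 800 mg = 176 mg → 180 mg

180 mg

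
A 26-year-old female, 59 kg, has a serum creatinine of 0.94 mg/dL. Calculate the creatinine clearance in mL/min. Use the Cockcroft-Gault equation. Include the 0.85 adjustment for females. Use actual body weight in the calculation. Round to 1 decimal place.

84.5 mL/min

CrCl = (140 − 26) × 59 / (72 × 0.94) × 0.85 = 6726.0 / 67.68 × 0.85 ≈ 84.5 mL/min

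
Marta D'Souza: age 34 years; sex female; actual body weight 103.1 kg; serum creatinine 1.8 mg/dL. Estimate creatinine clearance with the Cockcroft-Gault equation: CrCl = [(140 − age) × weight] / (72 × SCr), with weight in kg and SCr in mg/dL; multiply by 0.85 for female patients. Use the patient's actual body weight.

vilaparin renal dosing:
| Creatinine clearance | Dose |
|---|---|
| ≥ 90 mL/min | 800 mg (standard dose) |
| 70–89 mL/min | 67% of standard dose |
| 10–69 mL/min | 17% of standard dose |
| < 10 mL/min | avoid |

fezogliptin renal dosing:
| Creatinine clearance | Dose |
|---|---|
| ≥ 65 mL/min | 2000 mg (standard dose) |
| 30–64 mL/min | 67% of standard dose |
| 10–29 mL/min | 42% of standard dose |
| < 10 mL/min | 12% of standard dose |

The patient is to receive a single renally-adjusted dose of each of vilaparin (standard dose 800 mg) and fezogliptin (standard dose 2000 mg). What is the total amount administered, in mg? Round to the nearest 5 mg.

2535 mg

CrCl = (140 − 34) × 103.1 / (72 × 1.8) × 0.85 = 10928.6 / 129.60 × 0.85 ≈ 71.7 mL/min
CrCl ≈ 72 mL/min.
vilaparin: 70–89 mL/min → 67% of 800 mg = 536 mg.
fezogliptin: ≥ 65 mL/min → 100% of 2000 mg = 2000 mg.
Total = 536 + 2000 = 2536 mg.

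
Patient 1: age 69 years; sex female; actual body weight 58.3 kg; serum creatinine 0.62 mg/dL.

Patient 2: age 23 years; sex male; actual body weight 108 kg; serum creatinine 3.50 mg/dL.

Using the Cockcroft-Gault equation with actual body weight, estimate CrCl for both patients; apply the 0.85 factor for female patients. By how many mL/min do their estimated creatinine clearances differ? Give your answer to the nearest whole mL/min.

29 mL/min

Patient 1: CrCl = (140 − 69) × 58.3 / (72 × 0.62) × 0.85 = 4139.3 / 44.64 × 0.85 ≈ 78.8 mL/min
Patient 2: CrCl = (140 − 23) × 108 / (72 × 3.5) = 12636.0 / 252.00 ≈ 50.1 mL/min
|78.8 − 50.1| = 28.7 mL/min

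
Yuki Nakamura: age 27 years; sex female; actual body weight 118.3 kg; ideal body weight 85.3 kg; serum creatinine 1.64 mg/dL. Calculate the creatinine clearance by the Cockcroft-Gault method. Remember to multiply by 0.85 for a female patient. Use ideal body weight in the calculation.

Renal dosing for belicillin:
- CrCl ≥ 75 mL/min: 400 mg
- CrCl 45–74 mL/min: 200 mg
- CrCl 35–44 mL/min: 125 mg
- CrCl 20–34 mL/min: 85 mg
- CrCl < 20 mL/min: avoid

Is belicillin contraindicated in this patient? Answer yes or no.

CrCl = (140 − 27) × 85.3 / (72 × 1.64) × 0.85 = 9638.9 / 118.08 × 0.85 ≈ 69.4 mL/min
CrCl ≈ 69 mL/min, which is ≥ 20 mL/min.

no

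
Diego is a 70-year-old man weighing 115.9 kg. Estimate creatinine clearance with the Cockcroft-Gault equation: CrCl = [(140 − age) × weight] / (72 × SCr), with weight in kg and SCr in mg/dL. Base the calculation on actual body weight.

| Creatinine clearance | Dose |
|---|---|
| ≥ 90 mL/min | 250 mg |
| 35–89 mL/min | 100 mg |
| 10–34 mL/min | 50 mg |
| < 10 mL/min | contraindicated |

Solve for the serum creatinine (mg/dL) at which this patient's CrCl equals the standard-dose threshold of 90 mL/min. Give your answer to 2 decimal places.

1.25 mg/dL

Standard dose requires CrCl ≥ 90 mL/min.
Set (140 − 70) × 115.9 / (72 × SCr) = 90
SCr = (140 − 70) × 115.9 / (72 × 90) = 1.252 mg/dL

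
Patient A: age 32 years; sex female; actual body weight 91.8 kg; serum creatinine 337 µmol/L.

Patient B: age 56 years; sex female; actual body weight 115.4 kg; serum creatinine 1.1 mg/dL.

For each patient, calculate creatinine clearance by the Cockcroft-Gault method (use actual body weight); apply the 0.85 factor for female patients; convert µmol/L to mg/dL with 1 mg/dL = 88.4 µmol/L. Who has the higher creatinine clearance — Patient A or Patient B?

Patient B

Patient A: SCr = 337 / 88.4 = 3.812 mg/dL
Patient A: CrCl = (140 − 32) × 91.8 / (72 × 3.812) × 0.85 = 9914.4 / 274.46 × 0.85 ≈ 30.7 mL/min
Patient B: CrCl = (140 − 56) × 115.4 / (72 × 1.1) × 0.85 = 9693.6 / 79.20 × 0.85 ≈ 104.0 mL/min
30.7 vs 104.0 mL/min → Patient B is higher.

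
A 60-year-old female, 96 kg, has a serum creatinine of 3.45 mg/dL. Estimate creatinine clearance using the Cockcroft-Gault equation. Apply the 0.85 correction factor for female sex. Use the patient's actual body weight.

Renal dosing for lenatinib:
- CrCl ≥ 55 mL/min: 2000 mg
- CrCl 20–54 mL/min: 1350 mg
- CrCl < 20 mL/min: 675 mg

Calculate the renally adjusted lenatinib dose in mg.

CrCl = (140 − 60) × 96 / (72 × 3.45) × 0.85 = 7680.0 / 248.40 × 0.85 ≈ 26.3 mL/min
CrCl ≈ 26 mL/min → bracket 20–54 mL/min.
Dose for this bracket: 1350 mg.

1350 mg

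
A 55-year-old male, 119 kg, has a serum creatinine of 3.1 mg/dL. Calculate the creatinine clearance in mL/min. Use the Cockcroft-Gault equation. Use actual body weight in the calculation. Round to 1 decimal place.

CrCl = (140 − 55) × 119 / (72 × 3.1) = 10115.0 / 223.20 ≈ 45.3 mL/min

45.3 mL/min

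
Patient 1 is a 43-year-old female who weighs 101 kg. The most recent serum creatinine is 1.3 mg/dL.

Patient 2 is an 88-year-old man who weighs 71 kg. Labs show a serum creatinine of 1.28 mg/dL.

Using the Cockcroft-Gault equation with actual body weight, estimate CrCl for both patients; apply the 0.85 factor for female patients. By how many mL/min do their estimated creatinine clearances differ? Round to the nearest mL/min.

49 mL/min

Patient 1: CrCl = (140 − 43) × 101 / (72 × 1.3) × 0.85 = 9797.0 / 93.60 × 0.85 ≈ 89.0 mL/min
Patient 2: CrCl = (140 − 88) × 71 / (72 × 1.28) = 3692.0 / 92.16 ≈ 40.1 mL/min
|89.0 − 40.1| = 48.9 mL/min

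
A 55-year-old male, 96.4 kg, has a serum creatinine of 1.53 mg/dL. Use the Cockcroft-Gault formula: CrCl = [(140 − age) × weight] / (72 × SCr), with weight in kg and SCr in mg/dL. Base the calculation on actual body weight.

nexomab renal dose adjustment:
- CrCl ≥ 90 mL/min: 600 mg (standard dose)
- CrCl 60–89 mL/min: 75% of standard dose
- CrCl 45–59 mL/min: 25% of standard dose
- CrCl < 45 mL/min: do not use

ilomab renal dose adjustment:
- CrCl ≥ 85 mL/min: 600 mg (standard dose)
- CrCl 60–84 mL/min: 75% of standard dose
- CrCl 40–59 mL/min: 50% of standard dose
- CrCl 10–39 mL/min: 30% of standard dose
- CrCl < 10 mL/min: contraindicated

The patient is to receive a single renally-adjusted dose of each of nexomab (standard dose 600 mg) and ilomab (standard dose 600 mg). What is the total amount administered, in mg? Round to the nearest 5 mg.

CrCl = (140 − 55) × 96.4 / (72 × 1.53) = 8194.0 / 110.16 ≈ 74.4 mL/min
CrCl ≈ 74 mL/min.
nexomab: 60–89 mL/min → 75% of 600 mg = 450 mg.
ilomab: 60–84 mL/min → 75% of 600 mg = 450 mg.
Total = 450 + 450 = 900 mg.

900 mg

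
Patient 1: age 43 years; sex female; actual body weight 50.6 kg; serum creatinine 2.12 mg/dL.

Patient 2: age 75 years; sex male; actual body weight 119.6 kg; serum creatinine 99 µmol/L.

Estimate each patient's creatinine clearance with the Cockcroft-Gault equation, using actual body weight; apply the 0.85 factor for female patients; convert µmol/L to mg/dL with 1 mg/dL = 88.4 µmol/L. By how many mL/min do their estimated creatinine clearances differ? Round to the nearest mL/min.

69 mL/min

Patient 1: CrCl = (140 − 43) × 50.6 / (72 × 2.12) × 0.85 = 4908.2 / 152.64 × 0.85 ≈ 27.3 mL/min
Patient 2: SCr = 99 / 88.4 = 1.12 mg/dL
Patient 2: CrCl = (140 − 75) × 119.6 / (72 × 1.12) = 7774.0 / 80.64 ≈ 96.4 mL/min
|27.3 − 96.4| = 69.1 mL/min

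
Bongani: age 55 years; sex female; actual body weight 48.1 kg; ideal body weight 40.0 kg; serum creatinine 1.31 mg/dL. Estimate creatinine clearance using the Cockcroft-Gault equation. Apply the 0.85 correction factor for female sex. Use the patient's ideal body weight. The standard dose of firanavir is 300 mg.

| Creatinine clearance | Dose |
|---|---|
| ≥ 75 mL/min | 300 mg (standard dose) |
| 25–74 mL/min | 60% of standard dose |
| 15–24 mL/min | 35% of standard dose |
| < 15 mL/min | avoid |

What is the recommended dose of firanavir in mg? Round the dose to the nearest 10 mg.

CrCl = (140 − 55) × 40 / (72 × 1.31) × 0.85 = 3400.0 / 94.32 × 0.85 ≈ 30.6 mL/min
CrCl ≈ 31 mL/min → bracket 25–74 mL/min.
60% of 300 mg = 180 mg

180 mg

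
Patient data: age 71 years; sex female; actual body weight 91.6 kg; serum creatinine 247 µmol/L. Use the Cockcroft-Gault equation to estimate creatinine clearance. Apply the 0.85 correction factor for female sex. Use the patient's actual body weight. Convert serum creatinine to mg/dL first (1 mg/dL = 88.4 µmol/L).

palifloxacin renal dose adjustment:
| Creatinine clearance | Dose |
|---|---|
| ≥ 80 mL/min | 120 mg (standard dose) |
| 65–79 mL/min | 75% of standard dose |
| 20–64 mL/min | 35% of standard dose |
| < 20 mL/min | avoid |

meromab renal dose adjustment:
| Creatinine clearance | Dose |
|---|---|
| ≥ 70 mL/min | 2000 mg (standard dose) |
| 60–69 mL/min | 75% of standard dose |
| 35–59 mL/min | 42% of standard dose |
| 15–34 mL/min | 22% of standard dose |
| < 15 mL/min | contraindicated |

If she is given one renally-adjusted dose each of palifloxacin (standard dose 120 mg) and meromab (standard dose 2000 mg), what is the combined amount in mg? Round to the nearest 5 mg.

480 mg

SCr = 247 / 88.4 = 2.794 mg/dL
CrCl = (140 − 71) × 91.6 / (72 × 2.794) × 0.85 = 6320.4 / 201.17 × 0.85 ≈ 26.7 mL/min
CrCl ≈ 27 mL/min.
palifloxacin: 20–64 mL/min → 35% of 120 mg = 42 mg.
meromab: 15–34 mL/min → 22% of 2000 mg = 440 mg.
Total = 42 + 440 = 482 mg.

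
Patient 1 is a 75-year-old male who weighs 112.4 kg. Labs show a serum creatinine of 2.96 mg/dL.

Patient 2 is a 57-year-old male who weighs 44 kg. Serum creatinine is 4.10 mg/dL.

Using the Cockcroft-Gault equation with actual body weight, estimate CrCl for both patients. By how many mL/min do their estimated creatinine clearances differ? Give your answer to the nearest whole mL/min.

Patient 1: CrCl = (140 − 75) × 112.4 / (72 × 2.96) = 7306.0 / 213.12 ≈ 34.3 mL/min
Patient 2: CrCl = (140 − 57) × 44 / (72 × 4.1) = 3652.0 / 295.20 ≈ 12.4 mL/min
|34.3 − 12.4| = 21.9 mL/min

22 mL/min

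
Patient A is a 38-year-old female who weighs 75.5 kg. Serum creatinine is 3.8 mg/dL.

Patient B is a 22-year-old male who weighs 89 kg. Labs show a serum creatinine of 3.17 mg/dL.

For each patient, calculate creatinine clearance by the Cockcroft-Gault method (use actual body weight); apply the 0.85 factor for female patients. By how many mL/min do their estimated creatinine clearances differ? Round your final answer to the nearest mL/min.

22 mL/min

Patient A: CrCl = (140 − 38) × 75.5 / (72 × 3.8) × 0.85 = 7701.0 / 273.60 × 0.85 ≈ 23.9 mL/min
Patient B: CrCl = (140 − 22) × 89 / (72 × 3.17) = 10502.0 / 228.24 ≈ 46.0 mL/min
|23.9 − 46.0| = 22.1 mL/min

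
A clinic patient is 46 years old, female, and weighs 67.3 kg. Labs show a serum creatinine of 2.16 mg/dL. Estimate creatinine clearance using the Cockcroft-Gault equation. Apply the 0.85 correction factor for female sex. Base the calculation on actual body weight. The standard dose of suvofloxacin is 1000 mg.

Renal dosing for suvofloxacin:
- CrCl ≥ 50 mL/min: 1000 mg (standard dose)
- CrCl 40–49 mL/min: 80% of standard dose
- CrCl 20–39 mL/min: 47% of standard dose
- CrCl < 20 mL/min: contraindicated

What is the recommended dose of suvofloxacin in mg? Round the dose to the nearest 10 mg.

470 mg

CrCl = (140 − 46) × 67.3 / (72 × 2.16) × 0.85 = 6326.2 / 155.52 × 0.85 ≈ 34.6 mL/min
CrCl ≈ 35 mL/min → bracket 20–39 mL/min.
47% of 1000 mg = 470 mg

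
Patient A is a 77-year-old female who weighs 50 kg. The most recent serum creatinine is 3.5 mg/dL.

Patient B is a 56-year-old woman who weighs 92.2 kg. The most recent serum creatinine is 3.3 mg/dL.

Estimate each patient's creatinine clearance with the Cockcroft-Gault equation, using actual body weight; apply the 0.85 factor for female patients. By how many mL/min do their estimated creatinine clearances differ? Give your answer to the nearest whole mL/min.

Patient A: CrCl = (140 − 77) × 50 / (72 × 3.5) × 0.85 = 3150.0 / 252.00 × 0.85 ≈ 10.6 mL/min
Patient B: CrCl = (140 − 56) × 92.2 / (72 × 3.3) × 0.85 = 7744.8 / 237.60 × 0.85 ≈ 27.7 mL/min
|10.6 − 27.7| = 17.1 mL/min

17 mL/min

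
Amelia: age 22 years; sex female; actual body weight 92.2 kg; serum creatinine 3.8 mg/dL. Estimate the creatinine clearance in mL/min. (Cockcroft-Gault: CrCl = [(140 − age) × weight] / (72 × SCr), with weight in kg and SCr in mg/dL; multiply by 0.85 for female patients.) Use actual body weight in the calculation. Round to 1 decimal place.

CrCl = (140 − 22) × 92.2 / (72 × 3.8) × 0.85 = 10879.6 / 273.60 × 0.85 ≈ 33.8 mL/min

33.8 mL/min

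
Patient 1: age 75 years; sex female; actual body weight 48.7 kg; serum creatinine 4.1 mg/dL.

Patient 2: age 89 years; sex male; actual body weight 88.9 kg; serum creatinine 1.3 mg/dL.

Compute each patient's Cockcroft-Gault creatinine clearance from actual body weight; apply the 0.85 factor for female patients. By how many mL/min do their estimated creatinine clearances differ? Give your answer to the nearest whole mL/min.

39 mL/min

Patient 1: CrCl = (140 − 75) × 48.7 / (72 × 4.1) × 0.85 = 3165.5 / 295.20 × 0.85 ≈ 9.1 mL/min
Patient 2: CrCl = (140 − 89) × 88.9 / (72 × 1.3) = 4533.9 / 93.60 ≈ 48.4 mL/min
|9.1 − 48.4| = 39.3 mL/min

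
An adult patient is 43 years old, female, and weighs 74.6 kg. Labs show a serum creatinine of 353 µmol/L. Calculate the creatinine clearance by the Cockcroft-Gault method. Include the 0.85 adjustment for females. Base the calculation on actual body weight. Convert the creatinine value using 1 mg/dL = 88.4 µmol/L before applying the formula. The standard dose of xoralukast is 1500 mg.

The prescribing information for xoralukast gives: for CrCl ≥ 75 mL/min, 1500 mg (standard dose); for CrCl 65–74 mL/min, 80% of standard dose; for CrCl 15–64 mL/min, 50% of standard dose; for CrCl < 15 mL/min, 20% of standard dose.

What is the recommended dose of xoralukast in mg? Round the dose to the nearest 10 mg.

750 mg

SCr = 353 / 88.4 = 3.993 mg/dL
CrCl = (140 − 43) × 74.6 / (72 × 3.993) × 0.85 = 7236.2 / 287.50 × 0.85 ≈ 21.4 mL/min
CrCl ≈ 21 mL/min → bracket 15–64 mL/min.
50% of 1500 mg = 750 mg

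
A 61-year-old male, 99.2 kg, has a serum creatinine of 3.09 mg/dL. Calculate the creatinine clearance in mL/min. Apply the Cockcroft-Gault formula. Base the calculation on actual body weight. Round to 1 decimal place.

35.2 mL/min

CrCl = (140 − 61) × 99.2 / (72 × 3.09) = 7836.8 / 222.48 ≈ 35.2 mL/min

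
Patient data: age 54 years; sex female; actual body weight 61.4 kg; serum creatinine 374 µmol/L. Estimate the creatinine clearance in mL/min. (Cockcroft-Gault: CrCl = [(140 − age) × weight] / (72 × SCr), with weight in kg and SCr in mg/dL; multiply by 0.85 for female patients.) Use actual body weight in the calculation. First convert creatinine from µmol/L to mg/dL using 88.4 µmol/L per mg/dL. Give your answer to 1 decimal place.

14.7 mL/min

SCr = 374 / 88.4 = 4.231 mg/dL
CrCl = (140 − 54) × 61.4 / (72 × 4.231) × 0.85 = 5280.4 / 304.63 × 0.85 ≈ 14.7 mL/min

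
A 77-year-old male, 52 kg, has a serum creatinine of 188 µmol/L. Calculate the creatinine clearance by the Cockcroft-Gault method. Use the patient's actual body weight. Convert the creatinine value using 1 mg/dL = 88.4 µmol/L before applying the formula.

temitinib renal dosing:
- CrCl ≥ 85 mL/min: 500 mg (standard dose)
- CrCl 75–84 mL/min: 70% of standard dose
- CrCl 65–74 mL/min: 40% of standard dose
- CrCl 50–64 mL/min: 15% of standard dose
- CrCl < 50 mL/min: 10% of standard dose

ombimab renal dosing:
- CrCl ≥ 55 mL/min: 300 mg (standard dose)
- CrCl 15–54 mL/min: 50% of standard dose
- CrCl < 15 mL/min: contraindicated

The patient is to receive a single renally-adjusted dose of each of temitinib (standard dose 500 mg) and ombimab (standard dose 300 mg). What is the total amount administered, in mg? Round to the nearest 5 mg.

SCr = 188 / 88.4 = 2.127 mg/dL
CrCl = (140 − 77) × 52 / (72 × 2.127) = 3276.0 / 153.14 ≈ 21.4 mL/min
CrCl ≈ 21 mL/min.
temitinib: < 50 mL/min → 10% of 500 mg = 50 mg.
ombimab: 15–54 mL/min → 50% of 300 mg = 150 mg.
Total = 50 + 150 = 200 mg.

200 mg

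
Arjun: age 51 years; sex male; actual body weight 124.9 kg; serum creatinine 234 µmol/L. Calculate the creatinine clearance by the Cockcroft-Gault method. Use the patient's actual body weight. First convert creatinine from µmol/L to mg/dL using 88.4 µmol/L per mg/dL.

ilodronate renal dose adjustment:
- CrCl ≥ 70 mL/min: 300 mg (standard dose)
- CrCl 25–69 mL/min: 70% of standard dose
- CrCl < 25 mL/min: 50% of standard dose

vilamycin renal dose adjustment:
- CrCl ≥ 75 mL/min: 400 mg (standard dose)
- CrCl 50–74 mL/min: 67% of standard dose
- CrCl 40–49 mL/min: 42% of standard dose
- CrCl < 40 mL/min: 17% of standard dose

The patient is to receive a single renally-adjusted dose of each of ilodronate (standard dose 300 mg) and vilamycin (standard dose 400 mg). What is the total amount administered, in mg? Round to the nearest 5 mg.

SCr = 234 / 88.4 = 2.647 mg/dL
CrCl = (140 − 51) × 124.9 / (72 × 2.647) = 11116.1 / 190.58 ≈ 58.3 mL/min
CrCl ≈ 58 mL/min.
ilodronate: 25–69 mL/min → 70% of 300 mg = 210 mg.
vilamycin: 50–74 mL/min → 67% of 400 mg = 268 mg.
Total = 210 + 268 = 478 mg.

480 mg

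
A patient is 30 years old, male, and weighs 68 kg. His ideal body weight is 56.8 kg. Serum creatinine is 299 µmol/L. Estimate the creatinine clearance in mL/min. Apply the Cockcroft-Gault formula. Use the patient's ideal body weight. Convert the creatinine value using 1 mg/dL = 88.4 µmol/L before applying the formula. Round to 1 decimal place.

SCr = 299 / 88.4 = 3.382 mg/dL
CrCl = (140 − 30) × 56.8 / (72 × 3.382) = 6248.0 / 243.50 ≈ 25.7 mL/min

25.7 mL/min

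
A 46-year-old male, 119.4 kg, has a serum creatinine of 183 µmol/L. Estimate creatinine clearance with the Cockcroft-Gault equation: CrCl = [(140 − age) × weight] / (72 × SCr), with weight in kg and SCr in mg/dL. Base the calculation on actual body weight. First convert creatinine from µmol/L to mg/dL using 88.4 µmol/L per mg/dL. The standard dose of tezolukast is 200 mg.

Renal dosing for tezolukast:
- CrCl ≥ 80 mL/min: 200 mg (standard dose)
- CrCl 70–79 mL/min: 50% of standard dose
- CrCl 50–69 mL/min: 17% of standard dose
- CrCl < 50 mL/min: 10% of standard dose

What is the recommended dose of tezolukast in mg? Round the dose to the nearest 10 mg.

100 mg

SCr = 183 / 88.4 = 2.07 mg/dL
CrCl = (140 − 46) × 119.4 / (72 × 2.07) = 11223.6 / 149.04 ≈ 75.3 mL/min
CrCl ≈ 75 mL/min → bracket 70–79 mL/min.
50% of 200 mg = 100 mg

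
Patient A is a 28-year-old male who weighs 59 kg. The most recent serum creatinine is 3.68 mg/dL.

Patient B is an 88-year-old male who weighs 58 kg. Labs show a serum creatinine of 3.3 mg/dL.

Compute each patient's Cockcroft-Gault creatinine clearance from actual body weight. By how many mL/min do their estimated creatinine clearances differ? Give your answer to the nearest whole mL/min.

12 mL/min

Patient A: CrCl = (140 − 28) × 59 / (72 × 3.68) = 6608.0 / 264.96 ≈ 24.9 mL/min
Patient B: CrCl = (140 − 88) × 58 / (72 × 3.3) = 3016.0 / 237.60 ≈ 12.7 mL/min
|24.9 − 12.7| = 12.2 mL/min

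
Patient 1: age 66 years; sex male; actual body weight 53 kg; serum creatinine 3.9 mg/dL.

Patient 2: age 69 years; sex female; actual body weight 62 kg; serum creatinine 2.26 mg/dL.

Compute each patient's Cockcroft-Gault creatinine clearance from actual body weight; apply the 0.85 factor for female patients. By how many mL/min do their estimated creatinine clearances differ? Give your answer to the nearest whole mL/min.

Patient 1: CrCl = (140 − 66) × 53 / (72 × 3.9) = 3922.0 / 280.80 ≈ 14.0 mL/min
Patient 2: CrCl = (140 − 69) × 62 / (72 × 2.26) × 0.85 = 4402.0 / 162.72 × 0.85 ≈ 23.0 mL/min
|14.0 − 23.0| = 9.0 mL/min

9 mL/min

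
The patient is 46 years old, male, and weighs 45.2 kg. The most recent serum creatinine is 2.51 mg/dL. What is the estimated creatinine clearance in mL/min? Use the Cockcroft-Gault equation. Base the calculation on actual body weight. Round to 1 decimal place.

CrCl = (140 − 46) × 45.2 / (72 × 2.51) = 4248.8 / 180.72 ≈ 23.5 mL/min

23.5 mL/min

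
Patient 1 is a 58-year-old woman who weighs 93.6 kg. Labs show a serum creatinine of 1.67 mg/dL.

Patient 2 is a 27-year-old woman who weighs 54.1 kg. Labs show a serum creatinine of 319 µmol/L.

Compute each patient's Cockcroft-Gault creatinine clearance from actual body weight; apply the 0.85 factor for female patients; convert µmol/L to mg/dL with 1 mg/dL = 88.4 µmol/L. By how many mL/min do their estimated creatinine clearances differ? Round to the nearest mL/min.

34 mL/min

Patient 1: CrCl = (140 − 58) × 93.6 / (72 × 1.67) × 0.85 = 7675.2 / 120.24 × 0.85 ≈ 54.3 mL/min
Patient 2: SCr = 319 / 88.4 = 3.609 mg/dL
Patient 2: CrCl = (140 − 27) × 54.1 / (72 × 3.609) × 0.85 = 6113.3 / 259.85 × 0.85 ≈ 20.0 mL/min
|54.3 − 20.0| = 34.3 mL/min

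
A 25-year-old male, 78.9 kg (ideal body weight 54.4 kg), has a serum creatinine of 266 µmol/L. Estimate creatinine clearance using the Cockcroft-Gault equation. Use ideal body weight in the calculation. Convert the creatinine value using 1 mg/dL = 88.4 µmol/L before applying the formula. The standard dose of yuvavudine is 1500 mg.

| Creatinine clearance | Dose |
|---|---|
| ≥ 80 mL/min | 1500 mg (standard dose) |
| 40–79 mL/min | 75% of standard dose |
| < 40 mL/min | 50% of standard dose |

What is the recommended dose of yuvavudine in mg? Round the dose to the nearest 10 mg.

750 mg

SCr = 266 / 88.4 = 3.009 mg/dL
CrCl = (140 − 25) × 54.4 / (72 × 3.009) = 6256.0 / 216.65 ≈ 28.9 mL/min
CrCl ≈ 29 mL/min → bracket < 40 mL/min.
50% of 1500 mg = 750 mg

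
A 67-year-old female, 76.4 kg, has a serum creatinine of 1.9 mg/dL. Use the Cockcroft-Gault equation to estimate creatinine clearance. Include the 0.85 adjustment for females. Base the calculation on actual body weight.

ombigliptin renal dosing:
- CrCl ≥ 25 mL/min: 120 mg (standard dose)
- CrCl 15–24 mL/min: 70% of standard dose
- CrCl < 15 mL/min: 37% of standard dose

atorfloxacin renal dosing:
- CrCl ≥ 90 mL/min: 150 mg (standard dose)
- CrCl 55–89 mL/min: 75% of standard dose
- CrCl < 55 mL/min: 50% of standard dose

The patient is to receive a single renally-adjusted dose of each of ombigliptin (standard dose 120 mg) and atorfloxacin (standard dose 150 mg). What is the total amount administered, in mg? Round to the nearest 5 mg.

195 mg

CrCl = (140 − 67) × 76.4 / (72 × 1.9) × 0.85 = 5577.2 / 136.80 × 0.85 ≈ 34.7 mL/min
CrCl ≈ 35 mL/min.
ombigliptin: ≥ 25 mL/min → 100% of 120 mg = 120 mg.
atorfloxacin: < 55 mL/min → 50% of 150 mg = 75 mg.
Total = 120 + 75 = 195 mg.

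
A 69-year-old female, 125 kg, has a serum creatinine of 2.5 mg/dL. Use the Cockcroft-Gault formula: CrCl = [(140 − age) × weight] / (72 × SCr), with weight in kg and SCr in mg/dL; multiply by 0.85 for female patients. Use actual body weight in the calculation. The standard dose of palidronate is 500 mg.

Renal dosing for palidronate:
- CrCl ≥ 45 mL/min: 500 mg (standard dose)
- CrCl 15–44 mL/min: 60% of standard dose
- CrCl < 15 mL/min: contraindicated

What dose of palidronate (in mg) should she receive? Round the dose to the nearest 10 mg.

CrCl = (140 − 69) × 125 / (72 × 2.5) × 0.85 = 8875.0 / 180.00 × 0.85 ≈ 41.9 mL/min
CrCl ≈ 42 mL/min → bracket 15–44 mL/min.
60% of 500 mg = 300 mg

300 mg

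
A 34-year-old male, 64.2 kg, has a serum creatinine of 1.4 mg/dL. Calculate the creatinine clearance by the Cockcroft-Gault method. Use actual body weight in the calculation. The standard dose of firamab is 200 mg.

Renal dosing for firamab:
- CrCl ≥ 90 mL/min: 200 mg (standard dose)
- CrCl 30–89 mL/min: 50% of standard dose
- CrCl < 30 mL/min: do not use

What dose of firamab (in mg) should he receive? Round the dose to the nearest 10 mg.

CrCl = (140 − 34) × 64.2 / (72 × 1.4) = 6805.2 / 100.80 ≈ 67.5 mL/min
CrCl ≈ 68 mL/min → bracket 30–89 mL/min.
50% of 200 mg = 100 mg

100 mg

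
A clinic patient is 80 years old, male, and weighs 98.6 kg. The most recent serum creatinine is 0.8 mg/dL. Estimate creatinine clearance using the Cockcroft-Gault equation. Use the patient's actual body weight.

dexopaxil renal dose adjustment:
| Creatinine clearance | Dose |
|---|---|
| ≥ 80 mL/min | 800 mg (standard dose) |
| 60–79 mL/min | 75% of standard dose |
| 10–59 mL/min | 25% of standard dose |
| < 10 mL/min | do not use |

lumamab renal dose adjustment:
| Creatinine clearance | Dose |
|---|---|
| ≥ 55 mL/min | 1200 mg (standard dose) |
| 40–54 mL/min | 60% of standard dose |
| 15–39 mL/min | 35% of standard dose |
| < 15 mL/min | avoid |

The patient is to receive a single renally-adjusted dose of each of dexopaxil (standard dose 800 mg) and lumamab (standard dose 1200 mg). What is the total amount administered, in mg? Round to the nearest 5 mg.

CrCl = (140 − 80) × 98.6 / (72 × 0.8) = 5916.0 / 57.60 ≈ 102.7 mL/min
CrCl ≈ 103 mL/min.
dexopaxil: ≥ 80 mL/min → 100% of 800 mg = 800 mg.
lumamab: ≥ 55 mL/min → 100% of 1200 mg = 1200 mg.
Total = 800 + 1200 = 2000 mg.

2000 mg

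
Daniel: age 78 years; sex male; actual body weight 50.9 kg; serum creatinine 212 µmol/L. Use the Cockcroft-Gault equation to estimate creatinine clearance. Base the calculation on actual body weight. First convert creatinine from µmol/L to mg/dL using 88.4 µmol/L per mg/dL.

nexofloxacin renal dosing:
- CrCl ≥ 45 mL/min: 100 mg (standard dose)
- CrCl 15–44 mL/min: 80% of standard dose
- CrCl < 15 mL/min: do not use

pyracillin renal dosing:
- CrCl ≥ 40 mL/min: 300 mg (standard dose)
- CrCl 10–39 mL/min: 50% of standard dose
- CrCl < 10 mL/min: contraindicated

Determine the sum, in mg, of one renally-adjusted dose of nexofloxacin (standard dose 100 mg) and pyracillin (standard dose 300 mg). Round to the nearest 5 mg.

230 mg

SCr = 212 / 88.4 = 2.398 mg/dL
CrCl = (140 − 78) × 50.9 / (72 × 2.398) = 3155.8 / 172.66 ≈ 18.3 mL/min
CrCl ≈ 18 mL/min.
nexofloxacin: 15–44 mL/min → 80% of 100 mg = 80 mg.
pyracillin: 10–39 mL/min → 50% of 300 mg = 150 mg.
Total = 80 + 150 = 230 mg.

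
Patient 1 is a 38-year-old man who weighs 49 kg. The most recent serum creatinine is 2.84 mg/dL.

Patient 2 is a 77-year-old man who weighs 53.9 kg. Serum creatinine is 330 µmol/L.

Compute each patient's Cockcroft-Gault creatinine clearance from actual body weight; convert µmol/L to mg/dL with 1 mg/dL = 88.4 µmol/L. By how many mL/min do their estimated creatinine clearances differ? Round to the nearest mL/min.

12 mL/min

Patient 1: CrCl = (140 − 38) × 49 / (72 × 2.84) = 4998.0 / 204.48 ≈ 24.4 mL/min
Patient 2: SCr = 330 / 88.4 = 3.733 mg/dL
Patient 2: CrCl = (140 − 77) × 53.9 / (72 × 3.733) = 3395.7 / 268.78 ≈ 12.6 mL/min
|24.4 − 12.6| = 11.8 mL/min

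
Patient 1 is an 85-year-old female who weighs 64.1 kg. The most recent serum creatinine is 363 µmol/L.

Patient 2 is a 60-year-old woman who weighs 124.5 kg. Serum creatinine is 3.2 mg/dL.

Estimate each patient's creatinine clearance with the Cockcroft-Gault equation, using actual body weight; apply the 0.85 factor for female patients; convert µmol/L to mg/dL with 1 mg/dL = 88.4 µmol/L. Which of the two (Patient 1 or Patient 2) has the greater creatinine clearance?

Patient 2

Patient 1: SCr = 363 / 88.4 = 4.106 mg/dL
Patient 1: CrCl = (140 − 85) × 64.1 / (72 × 4.106) × 0.85 = 3525.5 / 295.63 × 0.85 ≈ 10.1 mL/min
Patient 2: CrCl = (140 − 60) × 124.5 / (72 × 3.2) × 0.85 = 9960.0 / 230.40 × 0.85 ≈ 36.7 mL/min
10.1 vs 36.7 mL/min → Patient 2 is higher.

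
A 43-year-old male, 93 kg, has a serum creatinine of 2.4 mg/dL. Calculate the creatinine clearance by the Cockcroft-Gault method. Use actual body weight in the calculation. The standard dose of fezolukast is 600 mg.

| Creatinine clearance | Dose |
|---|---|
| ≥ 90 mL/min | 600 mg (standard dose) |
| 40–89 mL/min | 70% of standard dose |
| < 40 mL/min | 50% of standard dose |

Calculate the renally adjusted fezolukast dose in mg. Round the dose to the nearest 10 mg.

CrCl = (140 − 43) × 93 / (72 × 2.4) = 9021.0 / 172.80 ≈ 52.2 mL/min
CrCl ≈ 52 mL/min → bracket 40–89 mL/min.
70% of 600 mg = 420 mg

420 mg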